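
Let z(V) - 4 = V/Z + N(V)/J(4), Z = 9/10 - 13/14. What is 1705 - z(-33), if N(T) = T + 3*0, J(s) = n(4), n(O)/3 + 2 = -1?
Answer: 1627/3 ≈ 542.33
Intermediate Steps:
n(O) = -9 (n(O) = -6 + 3*(-1) = -6 - 3 = -9)
J(s) = -9
N(T) = T (N(T) = T + 0 = T)
Z = -1/35 (Z = 9*(⅒) - 13*1/14 = 9/10 - 13/14 = -1/35 ≈ -0.028571)
z(V) = 4 - 316*V/9 (z(V) = 4 + (V/(-1/35) + V/(-9)) = 4 + (V*(-35) + V*(-⅑)) = 4 + (-35*V - V/9) = 4 - 316*V/9)
1705 - z(-33) = 1705 - (4 - 316/9*(-33)) = 1705 - (4 + 3476/3) = 1705 - 1*3488/3 = 1705 - 3488/3 = 1627/3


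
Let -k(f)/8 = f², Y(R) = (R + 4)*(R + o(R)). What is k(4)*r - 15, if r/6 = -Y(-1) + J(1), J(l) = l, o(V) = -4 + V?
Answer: -14607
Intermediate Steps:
Y(R) = (-4 + 2*R)*(4 + R) (Y(R) = (R + 4)*(R + (-4 + R)) = (4 + R)*(-4 + 2*R) = (-4 + 2*R)*(4 + R))
r = 114 (r = 6*(-(-16 + 2*(-1)² + 4*(-1)) + 1) = 6*(-(-16 + 2*1 - 4) + 1) = 6*(-(-16 + 2 - 4) + 1) = 6*(-1*(-18) + 1) = 6*(18 + 1) = 6*19 = 114)
k(f) = -8*f²
k(4)*r - 15 = -8*4²*114 - 15 = -8*16*114 - 15 = -128*114 - 15 = -14592 - 15 = -14607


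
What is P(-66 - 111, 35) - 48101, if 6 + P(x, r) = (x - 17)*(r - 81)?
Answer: -39183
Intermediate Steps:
P(x, r) = -6 + (-81 + r)*(-17 + x) (P(x, r) = -6 + (x - 17)*(r - 81) = -6 + (-17 + x)*(-81 + r) = -6 + (-81 + r)*(-17 + x))
P(-66 - 111, 35) - 48101 = (1371 - 81*(-66 - 111) - 17*35 + 35*(-66 - 111)) - 48101 = (1371 - 81*(-177) - 595 + 35*(-177)) - 48101 = (1371 + 14337 - 595 - 6195) - 48101 = 8918 - 48101 = -39183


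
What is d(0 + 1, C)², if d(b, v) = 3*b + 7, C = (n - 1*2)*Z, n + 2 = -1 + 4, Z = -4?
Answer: 100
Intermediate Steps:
n = 1 (n = -2 + (-1 + 4) = -2 + 3 = 1)
C = 4 (C = (1 - 1*2)*(-4) = (1 - 2)*(-4) = -1*(-4) = 4)
d(b, v) = 7 + 3*b
d(0 + 1, C)² = (7 + 3*(0 + 1))² = (7 + 3*1)² = (7 + 3)² = 10² = 100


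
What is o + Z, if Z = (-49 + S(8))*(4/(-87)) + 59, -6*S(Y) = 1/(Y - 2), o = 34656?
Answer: 27183610/783 ≈ 34717.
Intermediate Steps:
S(Y) = -1/(6*(-2 + Y)) (S(Y) = -1/(6*(Y - 2)) = -1/(6*(-2 + Y)))
Z = 47962/783 (Z = (-49 - 1/(-12 + 6*8))*(4/(-87)) + 59 = (-49 - 1/(-12 + 48))*(4*(-1/87)) + 59 = (-49 - 1/36)*(-4/87) + 59 = -1765/36*(-4/87) + 59 = 1765/783 + 59 = 47962/783 ≈ 61.254)
o + Z = 34656 + 47962/783 = 27183610/783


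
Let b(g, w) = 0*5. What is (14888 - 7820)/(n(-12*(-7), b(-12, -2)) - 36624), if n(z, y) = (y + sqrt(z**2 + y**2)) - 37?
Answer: -7068/36577 ≈ -0.19324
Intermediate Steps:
b(g, w) = 0
n(z, y) = -37 + y + sqrt(y**2 + z**2) (n(z, y) = (y + sqrt(y**2 + z**2)) - 37 = -37 + y + sqrt(y**2 + z**2))
(14888 - 7820)/(n(-12*(-7), b(-12, -2)) - 36624) = (14888 - 7820)/((-37 + 0 + sqrt(0**2 + (-12*(-7))**2)) - 36624) = 7068/((-37 + 0 + sqrt(0 + 84**2)) - 36624) = 7068/((-37 + 0 + sqrt(0 + 7056)) - 36624) = 7068/((-37 + 0 + sqrt(7056)) - 36624) = 7068/((-37 + 0 + 84) - 36624) = 7068/(47 - 36624) = 7068/(-36577) = 7068*(-1/36577) = -7068/36577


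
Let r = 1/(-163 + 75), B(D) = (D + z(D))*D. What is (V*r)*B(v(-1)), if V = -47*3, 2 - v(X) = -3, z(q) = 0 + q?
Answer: 3525/44 ≈ 80.114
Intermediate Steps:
z(q) = q
v(X) = 5 (v(X) = 2 - 1*(-3) = 2 + 3 = 5)
B(D) = 2*D² (B(D) = (D + D)*D = (2*D)*D = 2*D²)
V = -141
r = -1/88 (r = 1/(-88) = -1/88 ≈ -0.011364)
(V*r)*B(v(-1)) = (-141*(-1/88))*(2*5²) = 141*(2*25)/88 = (141/88)*50 = 3525/44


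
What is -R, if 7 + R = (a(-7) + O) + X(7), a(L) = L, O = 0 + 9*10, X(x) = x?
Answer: -83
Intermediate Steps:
O = 90 (O = 0 + 90 = 90)
R = 83 (R = -7 + ((-7 + 90) + 7) = -7 + (83 + 7) = -7 + 90 = 83)
-R = -1*83 = -83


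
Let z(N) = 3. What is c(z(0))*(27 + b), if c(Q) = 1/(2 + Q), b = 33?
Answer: 12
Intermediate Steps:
c(z(0))*(27 + b) = (27 + 33)/(2 + 3) = 60/5 = (⅕)*60 = 12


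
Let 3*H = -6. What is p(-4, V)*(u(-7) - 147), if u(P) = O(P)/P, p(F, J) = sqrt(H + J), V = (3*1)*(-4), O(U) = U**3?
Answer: -98*I*sqrt(14) ≈ -366.68*I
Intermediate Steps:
H = -2 (H = (1/3)*(-6) = -2)
V = -12 (V = 3*(-4) = -12)
p(F, J) = sqrt(-2 + J)
u(P) = P**2 (u(P) = P**3/P = P**2)
p(-4, V)*(u(-7) - 147) = sqrt(-2 - 12)*((-7)**2 - 147) = sqrt(-14)*(49 - 147) = (I*sqrt(14))*(-98) = -98*I*sqrt(14)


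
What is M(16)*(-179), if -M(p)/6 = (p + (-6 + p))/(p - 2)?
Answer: 13962/7 ≈ 1994.6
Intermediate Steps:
M(p) = -6*(-6 + 2*p)/(-2 + p) (M(p) = -6*(p + (-6 + p))/(p - 2) = -6*(-6 + 2*p)/(-2 + p))
M(16)*(-179) = (12*(3 - 1*16)/(-2 + 16))*(-179) = (12*(3 - 16)/14)*(-179) = (12*(1/14)*(-13))*(-179) = -78/7*(-179) = 13962/7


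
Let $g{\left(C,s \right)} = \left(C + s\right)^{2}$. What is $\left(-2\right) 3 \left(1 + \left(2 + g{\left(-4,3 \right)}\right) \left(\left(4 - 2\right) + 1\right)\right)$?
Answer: $-60$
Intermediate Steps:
$\left(-2\right) 3 \left(1 + \left(2 + g{\left(-4,3 \right)}\right) \left(\left(4 - 2\right) + 1\right)\right) = \left(-2\right) 3 \left(1 + \left(2 + \left(-4 + 3\right)^{2}\right) \left(\left(4 - 2\right) + 1\right)\right) = - 6 \left(1 + \left(2 + \left(-1\right)^{2}\right) \left(\left(4 - 2\right) + 1\right)\right) = - 6 \left(1 + \left(2 + 1\right) \left(2 + 1\right)\right) = - 6 \left(1 + 3 \cdot 3\right) = - 6 \left(1 + 9\right) = \left(-6\right) 10 = -60$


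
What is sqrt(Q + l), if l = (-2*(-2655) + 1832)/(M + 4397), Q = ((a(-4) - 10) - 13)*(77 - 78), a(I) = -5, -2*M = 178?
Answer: sqrt(137603982)/2154 ≈ 5.4459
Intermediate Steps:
M = -89 (M = -1/2*178 = -89)
Q = 28 (Q = ((-5 - 10) - 13)*(77 - 78) = (-15 - 13)*(-1) = -28*(-1) = 28)
l = 3571/2154 (l = (-2*(-2655) + 1832)/(-89 + 4397) = (5310 + 1832)/4308 = 7142*(1/4308) = 3571/2154 ≈ 1.6578)
sqrt(Q + l) = sqrt(28 + 3571/2154) = sqrt(63883/2154) = sqrt(137603982)/2154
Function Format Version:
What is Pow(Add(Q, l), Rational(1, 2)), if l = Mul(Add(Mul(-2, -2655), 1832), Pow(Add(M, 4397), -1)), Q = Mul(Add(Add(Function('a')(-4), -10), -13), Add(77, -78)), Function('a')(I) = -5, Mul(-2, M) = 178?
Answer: Mul(Rational(1, 2154), Pow(137603982, Rational(1, 2))) ≈ 5.4459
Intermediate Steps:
M = -89 (M = Mul(Rational(-1, 2), 178) = -89)
Q = 28 (Q = Mul(Add(Add(-5, -10), -13), Add(77, -78)) = Mul(Add(-15, -13), -1) = Mul(-28, -1) = 28)
l = Rational(3571, 2154) (l = Mul(Add(Mul(-2, -2655), 1832), Pow(Add(-89, 4397), -1)) = Mul(Add(5310, 1832), Pow(4308, -1)) = Mul(7142, Rational(1, 4308)) = Rational(3571, 2154) ≈ 1.6578)
Pow(Add(Q, l), Rational(1, 2)) = Pow(Add(28, Rational(3571, 2154)), Rational(1, 2)) = Pow(Rational(63883, 2154), Rational(1, 2)) = Mul(Rational(1, 2154), Pow(137603982, Rational(1, 2)))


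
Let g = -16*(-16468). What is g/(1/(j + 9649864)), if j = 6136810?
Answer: 4159599158912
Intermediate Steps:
g = 263488
g/(1/(j + 9649864)) = 263488/(1/(6136810 + 9649864)) = 263488/(1/15786674) = 263488*15786674 = 4159599158912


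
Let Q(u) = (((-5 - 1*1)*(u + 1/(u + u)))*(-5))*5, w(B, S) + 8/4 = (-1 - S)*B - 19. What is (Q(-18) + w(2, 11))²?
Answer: 272085025/36 ≈ 7.5579e+6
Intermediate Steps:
w(B, S) = -21 + B*(-1 - S) (w(B, S) = -2 + ((-1 - S)*B - 19) = -2 + (B*(-1 - S) - 19) = -2 + (-19 + B*(-1 - S)) = -21 + B*(-1 - S))
Q(u) = 75/u + 150*u (Q(u) = (((-5 - 1)*(u + 1/(2*u)))*(-5))*5 = (-6*(u + 1/(2*u))*(-5))*5 = ((-6*u - 3/u)*(-5))*5 = (15/u + 30*u)*5 = 75/u + 150*u)
(Q(-18) + w(2, 11))² = ((75/(-18) + 150*(-18)) + (-21 - 1*2 - 1*2*11))² = ((75*(-1/18) - 2700) + (-21 - 2 - 22))² = ((-25/6 - 2700) - 45)² = (-16225/6 - 45)² = (-16495/6)² = 272085025/36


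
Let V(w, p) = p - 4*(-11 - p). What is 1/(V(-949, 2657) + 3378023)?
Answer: 1/3391352 ≈ 2.9487e-7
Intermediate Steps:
V(w, p) = 44 + 5*p (V(w, p) = p + (44 + 4*p) = 44 + 5*p)
1/(V(-949, 2657) + 3378023) = 1/((44 + 5*2657) + 3378023) = 1/((44 + 13285) + 3378023) = 1/(13329 + 3378023) = 1/3391352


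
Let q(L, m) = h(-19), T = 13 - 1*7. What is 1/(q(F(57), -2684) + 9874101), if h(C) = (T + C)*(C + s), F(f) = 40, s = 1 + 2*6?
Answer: 1/9874179 ≈ 1.0127e-7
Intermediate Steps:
s = 13 (s = 1 + 12 = 13)
T = 6 (T = 13 - 7 = 6)
h(C) = (6 + C)*(13 + C) (h(C) = (6 + C)*(C + 13) = (6 + C)*(13 + C))
q(L, m) = 78 (q(L, m) = 78 + (-19)² + 19*(-19) = 78 + 361 - 361 = 78)
1/(q(F(57), -2684) + 9874101) = 1/(78 + 9874101) = 1/9874179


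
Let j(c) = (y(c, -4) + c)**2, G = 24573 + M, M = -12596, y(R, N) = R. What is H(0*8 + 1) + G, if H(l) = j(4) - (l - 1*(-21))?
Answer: 12019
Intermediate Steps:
G = 11977 (G = 24573 - 12596 = 11977)
j(c) = 4*c**2 (j(c) = (c + c)**2 = (2*c)**2 = 4*c**2)
H(l) = 43 - l (H(l) = 4*4**2 - (l - 1*(-21)) = 4*16 - (l + 21) = 64 - (21 + l) = 64 + (-21 - l) = 43 - l)
H(0*8 + 1) + G = (43 - (0*8 + 1)) + 11977 = (43 - (0 + 1)) + 11977 = (43 - 1*1) + 11977 = (43 - 1) + 11977 = 42 + 11977 = 12019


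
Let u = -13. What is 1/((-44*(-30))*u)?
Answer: -1/17160 ≈ -5.8275e-5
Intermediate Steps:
1/((-44*(-30))*u) = 1/(-44*(-30)*(-13)) = 1/(1320*(-13)) = 1/(-17160) = -1/17160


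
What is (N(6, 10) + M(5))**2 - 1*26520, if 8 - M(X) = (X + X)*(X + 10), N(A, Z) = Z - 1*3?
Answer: -8295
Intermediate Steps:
N(A, Z) = -3 + Z (N(A, Z) = Z - 3 = -3 + Z)
M(X) = 8 - 2*X*(10 + X) (M(X) = 8 - (X + X)*(X + 10) = 8 - 2*X*(10 + X))
(N(6, 10) + M(5))**2 - 1*26520 = ((-3 + 10) + (8 - 20*5 - 2*5**2))**2 - 1*26520 = (7 + (8 - 100 - 2*25))**2 - 26520 = (7 + (8 - 100 - 50))**2 - 26520 = (7 - 142)**2 - 26520 = (-135)**2 - 26520 = 18225 - 26520 = -8295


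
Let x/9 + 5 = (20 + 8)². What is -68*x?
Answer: -476748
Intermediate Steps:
x = 7011 (x = -45 + 9*(20 + 8)² = -45 + 9*28² = -45 + 9*784 = -45 + 7056 = 7011)
-68*x = -68*7011 = -476748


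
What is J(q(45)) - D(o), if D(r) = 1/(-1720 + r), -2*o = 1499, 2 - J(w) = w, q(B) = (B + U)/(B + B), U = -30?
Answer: 54341/29634 ≈ 1.8337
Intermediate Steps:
q(B) = (-30 + B)/(2*B) (q(B) = (B - 30)/(B + B) = (-30 + B)/((2*B)) = (-30 + B)*(1/(2*B)) = (-30 + B)/(2*B))
J(w) = 2 - w
o = -1499/2 (o = -1/2*1499 = -1499/2 ≈ -749.50)
J(q(45)) - D(o) = (2 - (-30 + 45)/(2*45)) - 1/(-1720 - 1499/2) = (2 - 15/(2*45)) - 1/(-4939/2) = (2 - 1*1/6) - 1*(-2/4939) = (2 - 1/6) + 2/4939 = 11/6 + 2/4939 = 54341/29634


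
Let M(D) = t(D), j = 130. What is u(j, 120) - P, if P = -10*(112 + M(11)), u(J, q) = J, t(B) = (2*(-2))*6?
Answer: 1010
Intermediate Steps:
t(B) = -24 (t(B) = -4*6 = -24)
M(D) = -24
P = -880 (P = -10*(112 - 24) = -10*88 = -880)
u(j, 120) - P = 130 - 1*(-880) = 130 + 880 = 1010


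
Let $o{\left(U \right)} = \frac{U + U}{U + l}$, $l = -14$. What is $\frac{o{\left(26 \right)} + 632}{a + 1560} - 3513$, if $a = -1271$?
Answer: $- \frac{3043862}{867} \approx -3510.8$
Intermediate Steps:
$o{\left(U \right)} = \frac{2 U}{-14 + U}$ ($o{\left(U \right)} = \frac{U + U}{U - 14} = \frac{2 U}{-14 + U}$)
$\frac{o{\left(26 \right)} + 632}{a + 1560} - 3513 = \frac{2 \cdot 26 \frac{1}{-14 + 26} + 632}{-1271 + 1560} - 3513 = \frac{2 \cdot 26 \cdot \frac{1}{12} + 632}{289} - 3513 = \left(2 \cdot 26 \cdot \frac{1}{12} + 632\right) \frac{1}{289} - 3513 = \left(\frac{13}{3} + 632\right) \frac{1}{289} - 3513 = \frac{1909}{3} \cdot \frac{1}{289} - 3513 = \frac{1909}{867} - 3513 = - \frac{3043862}{867}$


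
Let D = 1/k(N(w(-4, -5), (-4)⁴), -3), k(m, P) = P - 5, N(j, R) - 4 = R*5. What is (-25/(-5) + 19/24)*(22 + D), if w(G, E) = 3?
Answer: 24325/192 ≈ 126.69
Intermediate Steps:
N(j, R) = 4 + 5*R (N(j, R) = 4 + R*5 = 4 + 5*R)
k(m, P) = -5 + P
D = -⅛ (D = 1/(-5 - 3) = 1/(-8) = -⅛ ≈ -0.12500)
(-25/(-5) + 19/24)*(22 + D) = (-25/(-5) + 19/24)*(22 - ⅛) = (-25*(-⅕) + 19*(1/24))*(175/8) = (5 + 19/24)*(175/8) = (139/24)*(175/8) = 24325/192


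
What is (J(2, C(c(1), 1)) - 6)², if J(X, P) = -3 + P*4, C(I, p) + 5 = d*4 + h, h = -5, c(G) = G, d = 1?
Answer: 1089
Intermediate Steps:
C(I, p) = -6 (C(I, p) = -5 + (1*4 - 5) = -5 + (4 - 5) = -5 - 1 = -6)
J(X, P) = -3 + 4*P
(J(2, C(c(1), 1)) - 6)² = ((-3 + 4*(-6)) - 6)² = ((-3 - 24) - 6)² = (-27 - 6)² = (-33)² = 1089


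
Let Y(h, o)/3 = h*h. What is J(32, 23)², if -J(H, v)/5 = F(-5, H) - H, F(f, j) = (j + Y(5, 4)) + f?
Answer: 122500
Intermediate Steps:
Y(h, o) = 3*h² (Y(h, o) = 3*(h*h) = 3*h²)
F(f, j) = 75 + f + j (F(f, j) = (j + 3*5²) + f = (j + 3*25) + f = (j + 75) + f = (75 + j) + f = 75 + f + j)
J(H, v) = -350 (J(H, v) = -5*((75 - 5 + H) - H) = -5*((70 + H) - H) = -5*70 = -350)
J(32, 23)² = (-350)² = 122500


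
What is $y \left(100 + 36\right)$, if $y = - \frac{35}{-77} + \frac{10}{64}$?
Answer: $\frac{3655}{44} \approx 83.068$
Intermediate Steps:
$y = \frac{215}{352}$ ($y = \left(-35\right) \left(- \frac{1}{77}\right) + 10 \cdot \frac{1}{64} = \frac{5}{11} + \frac{5}{32} = \frac{215}{352} \approx 0.6108$)
$y \left(100 + 36\right) = \frac{215 \left(100 + 36\right)}{352} = \frac{215}{352} \cdot 136 = \frac{3655}{44}$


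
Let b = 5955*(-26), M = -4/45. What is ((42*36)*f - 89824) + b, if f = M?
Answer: -1223942/5 ≈ -2.4479e+5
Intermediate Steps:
M = -4/45 (M = -4*1/45 = -4/45 ≈ -0.088889)
f = -4/45 ≈ -0.088889
b = -154830
((42*36)*f - 89824) + b = ((42*36)*(-4/45) - 89824) - 154830 = (1512*(-4/45) - 89824) - 154830 = (-672/5 - 89824) - 154830 = -449792/5 - 154830 = -1223942/5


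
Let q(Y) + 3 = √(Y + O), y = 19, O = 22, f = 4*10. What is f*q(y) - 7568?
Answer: -7688 + 40*√41 ≈ -7431.9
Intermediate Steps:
f = 40
q(Y) = -3 + √(22 + Y) (q(Y) = -3 + √(Y + 22) = -3 + √(22 + Y))
f*q(y) - 7568 = 40*(-3 + √(22 + 19)) - 7568 = 40*(-3 + √41) - 7568 = (-120 + 40*√41) - 7568 = -7688 + 40*√41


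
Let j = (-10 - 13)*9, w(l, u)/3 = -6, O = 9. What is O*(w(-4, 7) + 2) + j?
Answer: -351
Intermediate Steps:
w(l, u) = -18 (w(l, u) = 3*(-6) = -18)
j = -207 (j = -23*9 = -207)
O*(w(-4, 7) + 2) + j = 9*(-18 + 2) - 207 = 9*(-16) - 207 = -144 - 207 = -351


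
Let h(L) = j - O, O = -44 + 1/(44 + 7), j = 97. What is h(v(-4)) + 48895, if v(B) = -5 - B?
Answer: 2500835/51 ≈ 49036.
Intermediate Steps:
O = -2243/51 (O = -44 + 1/51 = -2243/51 ≈ -43.980)
h(L) = 7190/51 (h(L) = 97 - 1*(-2243/51) = 97 + 2243/51 = 7190/51)
h(v(-4)) + 48895 = 7190/51 + 48895 = 2500835/51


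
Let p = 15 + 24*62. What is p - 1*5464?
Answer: -3961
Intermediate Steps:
p = 1503 (p = 15 + 1488 = 1503)
p - 1*5464 = 1503 - 1*5464 = 1503 - 5464 = -3961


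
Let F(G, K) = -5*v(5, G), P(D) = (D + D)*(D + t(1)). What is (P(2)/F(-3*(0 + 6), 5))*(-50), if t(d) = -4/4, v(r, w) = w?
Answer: -20/9 ≈ -2.2222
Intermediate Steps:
t(d) = -1 (t(d) = -4*1/4 = -1)
P(D) = 2*D*(-1 + D) (P(D) = (D + D)*(D - 1) = (2*D)*(-1 + D) = 2*D*(-1 + D))
F(G, K) = -5*G
(P(2)/F(-3*(0 + 6), 5))*(-50) = ((2*2*(-1 + 2))/((-(-15)*(0 + 6))))*(-50) = ((2*2*1)/((-(-15)*6)))*(-50) = (4/((-5*(-18))))*(-50) = (4/90)*(-50) = (4*(1/90))*(-50) = (2/45)*(-50) = -20/9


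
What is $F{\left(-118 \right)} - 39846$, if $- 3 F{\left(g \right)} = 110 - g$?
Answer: $-39922$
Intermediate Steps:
$F{\left(g \right)} = - \frac{110}{3} + \frac{g}{3}$ ($F{\left(g \right)} = - \frac{110 - g}{3} = - \frac{110}{3} + \frac{g}{3}$)
$F{\left(-118 \right)} - 39846 = \left(- \frac{110}{3} + \frac{1}{3} \left(-118\right)\right) - 39846 = \left(- \frac{110}{3} - \frac{118}{3}\right) - 39846 = -76 - 39846 = -39922$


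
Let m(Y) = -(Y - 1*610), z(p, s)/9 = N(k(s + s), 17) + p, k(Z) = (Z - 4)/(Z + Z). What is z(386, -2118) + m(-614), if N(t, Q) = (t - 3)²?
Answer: 592419691/124609 ≈ 4754.2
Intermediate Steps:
k(Z) = (-4 + Z)/(2*Z) (k(Z) = (-4 + Z)/((2*Z)) = (-4 + Z)*(1/(2*Z)) = (-4 + Z)/(2*Z))
N(t, Q) = (-3 + t)²
z(p, s) = 9*p + 9*(-3 + (-4 + 2*s)/(4*s))² (z(p, s) = 9*((-3 + (-4 + (s + s))/(2*(s + s)))² + p) = 9*((-3 + (-4 + 2*s)/(2*((2*s))))² + p) = 9*((-3 + (1/(2*s))*(-4 + 2*s)/2)² + p) = 9*((-3 + (-4 + 2*s)/(4*s))² + p) = 9*(p + (-3 + (-4 + 2*s)/(4*s))²) = 9*p + 9*(-3 + (-4 + 2*s)/(4*s))²)
m(Y) = 610 - Y (m(Y) = -(Y - 610) = -(-610 + Y) = 610 - Y)
z(386, -2118) + m(-614) = (9*386 + (9/4)*(2 + 5*(-2118))²/(-2118)²) + (610 - 1*(-614)) = (3474 + (9/4)*(1/4485924)*(2 - 10590)²) + (610 + 614) = (3474 + (9/4)*(1/4485924)*(-10588)²) + 1224 = (3474 + (9/4)*(1/4485924)*112105744) + 1224 = (3474 + 7006609/124609) + 1224 = 439898275/124609 + 1224 = 592419691/124609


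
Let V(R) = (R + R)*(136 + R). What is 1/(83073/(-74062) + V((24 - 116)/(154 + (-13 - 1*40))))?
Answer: -755506462/186779782425 ≈ -0.0040449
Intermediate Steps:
V(R) = 2*R*(136 + R) (V(R) = (2*R)*(136 + R) = 2*R*(136 + R))
1/(83073/(-74062) + V((24 - 116)/(154 + (-13 - 1*40)))) = 1/(83073/(-74062) + 2*((24 - 116)/(154 + (-13 - 1*40)))*(136 + (24 - 116)/(154 + (-13 - 1*40)))) = 1/(83073*(-1/74062) + 2*(-92/(154 + (-13 - 40)))*(136 - 92/(154 + (-13 - 40)))) = 1/(-83073/74062 + 2*(-92/(154 - 53))*(136 - 92/(154 - 53))) = 1/(-83073/74062 + 2*(-92/101)*(136 - 92/101)) = 1/(-83073/74062 + 2*(-92/101)*(13644/101)) = 1/(-83073/74062 - 2510496/10201) = 1/(-186779782425/755506462) = -755506462/186779782425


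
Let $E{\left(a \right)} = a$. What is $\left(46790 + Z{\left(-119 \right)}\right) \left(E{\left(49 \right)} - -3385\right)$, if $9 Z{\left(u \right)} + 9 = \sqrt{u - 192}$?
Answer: $160673426 + \frac{3434 i \sqrt{311}}{9} \approx 1.6067 \cdot 10^{8} + 6728.8 i$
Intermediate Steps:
$Z{\left(u \right)} = -1 + \frac{\sqrt{-192 + u}}{9}$ ($Z{\left(u \right)} = -1 + \frac{\sqrt{u - 192}}{9} = -1 + \frac{\sqrt{-192 + u}}{9}$)
$\left(46790 + Z{\left(-119 \right)}\right) \left(E{\left(49 \right)} - -3385\right) = \left(46790 - \left(1 - \frac{\sqrt{-192 - 119}}{9}\right)\right) \left(49 - -3385\right) = \left(46790 - \left(1 - \frac{\sqrt{-311}}{9}\right)\right) \left(49 + \left(-87 + 3472\right)\right) = \left(46790 - \left(1 - \frac{i \sqrt{311}}{9}\right)\right) \left(49 + 3385\right) = \left(46790 - \left(1 - \frac{i \sqrt{311}}{9}\right)\right) 3434 = \left(46789 + \frac{i \sqrt{311}}{9}\right) 3434 = 160673426 + \frac{3434 i \sqrt{311}}{9}$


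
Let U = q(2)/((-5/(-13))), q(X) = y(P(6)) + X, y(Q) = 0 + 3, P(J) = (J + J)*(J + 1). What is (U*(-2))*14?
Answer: -364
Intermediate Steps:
P(J) = 2*J*(1 + J) (P(J) = (2*J)*(1 + J) = 2*J*(1 + J))
y(Q) = 3
q(X) = 3 + X
U = 13 (U = (3 + 2)/((-5/(-13))) = 5/((-5*(-1/13))) = 5/(5/13) = 5*(13/5) = 13)
(U*(-2))*14 = (13*(-2))*14 = -26*14 = -364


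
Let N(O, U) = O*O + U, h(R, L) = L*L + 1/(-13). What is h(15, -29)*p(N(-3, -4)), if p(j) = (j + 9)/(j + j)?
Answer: 76524/65 ≈ 1177.3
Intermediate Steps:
h(R, L) = -1/13 + L**2 (h(R, L) = L**2 - 1/13 = -1/13 + L**2)
N(O, U) = U + O**2 (N(O, U) = O**2 + U = U + O**2)
p(j) = (9 + j)/(2*j) (p(j) = (9 + j)/((2*j)) = (9 + j)*(1/(2*j)) = (9 + j)/(2*j))
h(15, -29)*p(N(-3, -4)) = (-1/13 + (-29)**2)*((9 + (-4 + (-3)**2))/(2*(-4 + (-3)**2))) = (-1/13 + 841)*((9 + (-4 + 9))/(2*(-4 + 9))) = 10932*((1/2)*(9 + 5)/5)/13 = 10932*((1/2)*(1/5)*14)/13 = (10932/13)*(7/5) = 76524/65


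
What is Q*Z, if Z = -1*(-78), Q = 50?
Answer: 3900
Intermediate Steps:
Z = 78
Q*Z = 50*78 = 3900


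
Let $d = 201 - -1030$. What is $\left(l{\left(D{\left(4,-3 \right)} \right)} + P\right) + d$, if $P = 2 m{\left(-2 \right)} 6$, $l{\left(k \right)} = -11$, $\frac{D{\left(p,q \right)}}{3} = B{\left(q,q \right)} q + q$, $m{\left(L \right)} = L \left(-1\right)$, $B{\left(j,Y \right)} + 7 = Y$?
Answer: $1244$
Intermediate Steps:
$d = 1231$ ($d = 201 + 1030 = 1231$)
$B{\left(j,Y \right)} = -7 + Y$
$m{\left(L \right)} = - L$
$D{\left(p,q \right)} = 3 q + 3 q \left(-7 + q\right)$ ($D{\left(p,q \right)} = 3 \left(\left(-7 + q\right) q + q\right) = 3 \left(q \left(-7 + q\right) + q\right) = 3 \left(q + q \left(-7 + q\right)\right) = 3 q + 3 q \left(-7 + q\right)$)
$P = 24$ ($P = 2 \left(\left(-1\right) \left(-2\right)\right) 6 = 2 \cdot 2 \cdot 6 = 4 \cdot 6 = 24$)
$\left(l{\left(D{\left(4,-3 \right)} \right)} + P\right) + d = \left(-11 + 24\right) + 1231 = 13 + 1231 = 1244$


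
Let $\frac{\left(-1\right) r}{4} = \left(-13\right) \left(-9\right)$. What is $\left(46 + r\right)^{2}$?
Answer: $178084$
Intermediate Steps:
$r = -468$ ($r = - 4 \left(\left(-13\right) \left(-9\right)\right) = \left(-4\right) 117 = -468$)
$\left(46 + r\right)^{2} = \left(46 - 468\right)^{2} = \left(-422\right)^{2} = 178084$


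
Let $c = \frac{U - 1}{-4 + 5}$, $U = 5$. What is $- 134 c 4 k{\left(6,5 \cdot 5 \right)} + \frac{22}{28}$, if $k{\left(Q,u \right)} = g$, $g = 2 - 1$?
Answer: $- \frac{30005}{14} \approx -2143.2$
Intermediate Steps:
$g = 1$
$c = 4$ ($c = \frac{5 - 1}{-4 + 5} = \frac{4}{1} = 4 \cdot 1 = 4$)
$k{\left(Q,u \right)} = 1$
$- 134 c 4 k{\left(6,5 \cdot 5 \right)} + \frac{22}{28} = - 134 \cdot 4 \cdot 4 \cdot 1 + \frac{22}{28} = - 134 \cdot 16 \cdot 1 + 22 \cdot \frac{1}{28} = \left(-134\right) 16 + \frac{11}{14} = -2144 + \frac{11}{14} = - \frac{30005}{14}$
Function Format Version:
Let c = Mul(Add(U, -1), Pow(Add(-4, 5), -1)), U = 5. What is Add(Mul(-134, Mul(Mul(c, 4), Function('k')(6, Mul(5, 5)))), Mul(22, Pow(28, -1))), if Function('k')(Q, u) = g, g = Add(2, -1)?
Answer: Rational(-30005, 14) ≈ -2143.2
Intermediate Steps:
g = 1
c = 4 (c = Mul(Add(5, -1), Pow(Add(-4, 5), -1)) = Mul(4, Pow(1, -1)) = Mul(4, 1) = 4)
Function('k')(Q, u) = 1
Add(Mul(-134, Mul(Mul(c, 4), Function('k')(6, Mul(5, 5)))), Mul(22, Pow(28, -1))) = Add(Mul(-134, Mul(Mul(4, 4), 1)), Mul(22, Pow(28, -1))) = Add(Mul(-134, Mul(16, 1)), Mul(22, Rational(1, 28))) = Add(Mul(-134, 16), Rational(11, 14)) = Add(-2144, Rational(11, 14)) = Rational(-30005, 14)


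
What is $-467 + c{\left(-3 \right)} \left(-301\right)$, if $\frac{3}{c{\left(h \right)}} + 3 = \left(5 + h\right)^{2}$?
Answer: $-1370$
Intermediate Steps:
$c{\left(h \right)} = \frac{3}{-3 + \left(5 + h\right)^{2}}$
$-467 + c{\left(-3 \right)} \left(-301\right) = -467 + \frac{3}{-3 + \left(5 - 3\right)^{2}} \left(-301\right) = -467 + \frac{3}{-3 + 2^{2}} \left(-301\right) = -467 + \frac{3}{-3 + 4} \left(-301\right) = -467 + \frac{3}{1} \left(-301\right) = -467 + 3 \cdot 1 \left(-301\right) = -467 + 3 \left(-301\right) = -467 - 903 = -1370$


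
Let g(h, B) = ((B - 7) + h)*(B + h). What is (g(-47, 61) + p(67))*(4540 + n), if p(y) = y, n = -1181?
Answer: 554235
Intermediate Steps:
g(h, B) = (B + h)*(-7 + B + h) (g(h, B) = ((-7 + B) + h)*(B + h) = (-7 + B + h)*(B + h) = (B + h)*(-7 + B + h))
(g(-47, 61) + p(67))*(4540 + n) = ((61² + (-47)² - 7*61 - 7*(-47) + 2*61*(-47)) + 67)*(4540 - 1181) = ((3721 + 2209 - 427 + 329 - 5734) + 67)*3359 = (98 + 67)*3359 = 165*3359 = 554235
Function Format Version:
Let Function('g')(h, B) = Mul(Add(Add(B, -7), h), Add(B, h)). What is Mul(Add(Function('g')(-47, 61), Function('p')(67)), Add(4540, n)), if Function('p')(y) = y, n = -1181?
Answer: 554235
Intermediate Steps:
Function('g')(h, B) = Mul(Add(B, h), Add(-7, B, h)) (Function('g')(h, B) = Mul(Add(Add(-7, B), h), Add(B, h)) = Mul(Add(-7, B, h), Add(B, h)) = Mul(Add(B, h), Add(-7, B, h)))
Mul(Add(Function('g')(-47, 61), Function('p')(67)), Add(4540, n)) = Mul(Add(Add(Pow(61, 2), Pow(-47, 2), Mul(-7, 61), Mul(-7, -47), Mul(2, 61, -47)), 67), Add(4540, -1181)) = Mul(Add(Add(3721, 2209, -427, 329, -5734), 67), 3359) = Mul(Add(98, 67), 3359) = Mul(165, 3359) = 554235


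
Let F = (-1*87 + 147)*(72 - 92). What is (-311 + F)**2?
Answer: 2283121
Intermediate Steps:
F = -1200 (F = (-87 + 147)*(-20) = 60*(-20) = -1200)
(-311 + F)**2 = (-311 - 1200)**2 = (-1511)**2 = 2283121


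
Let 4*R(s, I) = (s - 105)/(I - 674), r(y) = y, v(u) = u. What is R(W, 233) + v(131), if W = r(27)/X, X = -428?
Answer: 32982973/251664 ≈ 131.06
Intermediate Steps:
W = -27/428 (W = 27/(-428) = 27*(-1/428) = -27/428 ≈ -0.063084)
R(s, I) = (-105 + s)/(4*(-674 + I)) (R(s, I) = ((s - 105)/(I - 674))/4 = ((-105 + s)/(-674 + I))/4 = (-105 + s)/(4*(-674 + I)))
R(W, 233) + v(131) = (-105 - 27/428)/(4*(-674 + 233)) + 131 = (¼)*(-44967/428)/(-441) + 131 = (¼)*(-1/441)*(-44967/428) + 131 = 14989/251664 + 131 = 32982973/251664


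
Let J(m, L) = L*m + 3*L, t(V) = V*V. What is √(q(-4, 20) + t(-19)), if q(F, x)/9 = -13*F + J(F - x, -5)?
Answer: √1774 ≈ 42.119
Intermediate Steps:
t(V) = V²
J(m, L) = 3*L + L*m
q(F, x) = -135 - 162*F + 45*x (q(F, x) = 9*(-13*F - 5*(3 + (F - x))) = 9*(-13*F - 5*(3 + F - x)) = 9*(-13*F + (-15 - 5*F + 5*x)) = 9*(-15 - 18*F + 5*x) = -135 - 162*F + 45*x)
√(q(-4, 20) + t(-19)) = √((-135 - 162*(-4) + 45*20) + (-19)²) = √((-135 + 648 + 900) + 361) = √(1413 + 361) = √1774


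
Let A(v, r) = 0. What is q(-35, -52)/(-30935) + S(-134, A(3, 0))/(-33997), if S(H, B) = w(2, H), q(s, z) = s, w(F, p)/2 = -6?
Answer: 312223/210339439 ≈ 0.0014844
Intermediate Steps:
w(F, p) = -12 (w(F, p) = 2*(-6) = -12)
S(H, B) = -12
q(-35, -52)/(-30935) + S(-134, A(3, 0))/(-33997) = -35/(-30935) - 12/(-33997) = -35*(-1/30935) - 12*(-1/33997) = 7/6187 + 12/33997 = 312223/210339439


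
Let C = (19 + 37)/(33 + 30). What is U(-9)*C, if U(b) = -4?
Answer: -32/9 ≈ -3.5556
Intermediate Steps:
C = 8/9 (C = 56/63 = 56*(1/63) = 8/9 ≈ 0.88889)
U(-9)*C = -4*8/9 = -32/9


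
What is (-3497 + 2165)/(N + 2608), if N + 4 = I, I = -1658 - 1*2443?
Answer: 444/499 ≈ 0.88978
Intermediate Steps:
I = -4101 (I = -1658 - 2443 = -4101)
N = -4105 (N = -4 - 4101 = -4105)
(-3497 + 2165)/(N + 2608) = (-3497 + 2165)/(-4105 + 2608) = -1332/(-1497) = -1332*(-1/1497) = 444/499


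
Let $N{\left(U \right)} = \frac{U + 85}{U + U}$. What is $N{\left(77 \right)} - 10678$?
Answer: $- \frac{822125}{77} \approx -10677.0$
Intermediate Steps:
$N{\left(U \right)} = \frac{85 + U}{2 U}$
$N{\left(77 \right)} - 10678 = \frac{85 + 77}{2 \cdot 77} - 10678 = \frac{1}{2} \cdot \frac{1}{77} \cdot 162 - 10678 = \frac{81}{77} - 10678 = - \frac{822125}{77}$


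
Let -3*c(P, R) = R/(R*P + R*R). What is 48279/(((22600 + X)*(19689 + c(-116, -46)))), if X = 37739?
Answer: 7821198/192458380615 ≈ 4.0638e-5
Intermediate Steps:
c(P, R) = -R/(3*(R² + P*R)) (c(P, R) = -R/(3*(R*P + R*R)) = -R/(3*(P*R + R²)) = -R/(3*(R² + P*R)))
48279/(((22600 + X)*(19689 + c(-116, -46)))) = 48279/(((22600 + 37739)*(19689 - 1/(3*(-116) + 3*(-46))))) = 48279/((60339*(19689 - 1/(-348 - 138)))) = 48279/((60339*(19689 - 1/(-486)))) = 48279/((60339*(19689 - 1*(-1/486)))) = 48279/((60339*(19689 + 1/486))) = 48279/((60339*(9568855/486))) = 48279/(192458380615/162) = 48279*(162/192458380615) = 7821198/192458380615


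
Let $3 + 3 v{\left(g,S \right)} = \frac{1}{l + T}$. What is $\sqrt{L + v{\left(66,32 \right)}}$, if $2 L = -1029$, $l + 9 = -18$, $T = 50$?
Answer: $\frac{i \sqrt{9816906}}{138} \approx 22.704 i$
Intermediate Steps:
$l = -27$ ($l = -9 - 18 = -27$)
$v{\left(g,S \right)} = - \frac{68}{69}$ ($v{\left(g,S \right)} = -1 + \frac{1}{3 \left(-27 + 50\right)} = -1 + \frac{1}{3 \cdot 23} = -1 + \frac{1}{3} \cdot \frac{1}{23} = -1 + \frac{1}{69} = - \frac{68}{69}$)
$L = - \frac{1029}{2}$ ($L = \frac{1}{2} \left(-1029\right) = - \frac{1029}{2} \approx -514.5$)
$\sqrt{L + v{\left(66,32 \right)}} = \sqrt{- \frac{1029}{2} - \frac{68}{69}} = \sqrt{- \frac{71137}{138}} = \frac{i \sqrt{9816906}}{138}$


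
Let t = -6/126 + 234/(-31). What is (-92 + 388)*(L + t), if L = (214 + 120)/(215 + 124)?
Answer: -143946872/73563 ≈ -1956.8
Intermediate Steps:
t = -4945/651 (t = -6*1/126 + 234*(-1/31) = -1/21 - 234/31 = -4945/651 ≈ -7.5960)
L = 334/339 ≈ 0.98525
(-92 + 388)*(L + t) = (-92 + 388)*(334/339 - 4945/651) = 296*(-486307/73563) = -143946872/73563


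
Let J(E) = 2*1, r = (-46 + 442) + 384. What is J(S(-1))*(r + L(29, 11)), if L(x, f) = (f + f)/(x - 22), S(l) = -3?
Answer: 10964/7 ≈ 1566.3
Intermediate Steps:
L(x, f) = 2*f/(-22 + x) (L(x, f) = (2*f)/(-22 + x) = 2*f/(-22 + x))
r = 780 (r = 396 + 384 = 780)
J(E) = 2
J(S(-1))*(r + L(29, 11)) = 2*(780 + 2*11/(-22 + 29)) = 2*(780 + 2*11/7) = 2*(780 + 2*11*(1/7)) = 2*(780 + 22/7) = 2*(5482/7) = 10964/7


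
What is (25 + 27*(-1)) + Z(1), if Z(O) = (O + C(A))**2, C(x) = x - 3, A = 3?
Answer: -1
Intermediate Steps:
C(x) = -3 + x
Z(O) = O**2 (Z(O) = (O + (-3 + 3))**2 = (O + 0)**2 = O**2)
(25 + 27*(-1)) + Z(1) = (25 + 27*(-1)) + 1**2 = (25 - 27) + 1 = -2 + 1 = -1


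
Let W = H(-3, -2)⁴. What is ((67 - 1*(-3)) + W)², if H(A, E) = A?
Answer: 22801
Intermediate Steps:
W = 81 (W = (-3)⁴ = 81)
((67 - 1*(-3)) + W)² = ((67 - 1*(-3)) + 81)² = ((67 + 3) + 81)² = (70 + 81)² = 151² = 22801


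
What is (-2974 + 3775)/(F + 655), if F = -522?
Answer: 801/133 ≈ 6.0226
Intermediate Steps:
(-2974 + 3775)/(F + 655) = (-2974 + 3775)/(-522 + 655) = 801/133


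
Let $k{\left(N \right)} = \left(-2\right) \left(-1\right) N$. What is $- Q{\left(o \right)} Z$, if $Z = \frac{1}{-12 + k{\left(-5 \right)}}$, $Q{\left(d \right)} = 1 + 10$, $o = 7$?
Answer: $\frac{1}{2} \approx 0.5$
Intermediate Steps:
$Q{\left(d \right)} = 11$
$k{\left(N \right)} = 2 N$
$Z = - \frac{1}{22}$ ($Z = \frac{1}{-12 + 2 \left(-5\right)} = \frac{1}{-12 - 10} = \frac{1}{-22} = - \frac{1}{22} \approx -0.045455$)
$- Q{\left(o \right)} Z = - \frac{11 \left(-1\right)}{22} = \left(-1\right) \left(- \frac{1}{2}\right) = \frac{1}{2}$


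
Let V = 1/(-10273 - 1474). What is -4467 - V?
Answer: -52473848/11747 ≈ -4467.0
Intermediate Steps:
V = -1/11747 (V = 1/(-11747) = -1/11747 ≈ -8.5128e-5)
-4467 - V = -4467 - 1*(-1/11747) = -4467 + 1/11747 = -52473848/11747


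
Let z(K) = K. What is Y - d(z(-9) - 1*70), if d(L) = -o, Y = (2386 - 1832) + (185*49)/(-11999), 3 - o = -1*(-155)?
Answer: 4814533/11999 ≈ 401.24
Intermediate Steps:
o = -152 (o = 3 - (-1)*(-155) = 3 - 1*155 = 3 - 155 = -152)
Y = 6638381/11999 (Y = 554 + 9065*(-1/11999) = 554 - 9065/11999 = 6638381/11999 ≈ 553.24)
d(L) = 152 (d(L) = -1*(-152) = 152)
Y - d(z(-9) - 1*70) = 6638381/11999 - 1*152 = 6638381/11999 - 152 = 4814533/11999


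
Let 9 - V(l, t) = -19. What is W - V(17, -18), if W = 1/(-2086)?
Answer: -58409/2086 ≈ -28.000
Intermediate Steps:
V(l, t) = 28 (V(l, t) = 9 - 1*(-19) = 9 + 19 = 28)
W = -1/2086 ≈ -0.00047939
W - V(17, -18) = -1/2086 - 1*28 = -1/2086 - 28 = -58409/2086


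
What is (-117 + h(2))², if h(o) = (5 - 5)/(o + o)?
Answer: 13689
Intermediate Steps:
h(o) = 0 (h(o) = 0/((2*o)) = 0*(1/(2*o)) = 0)
(-117 + h(2))² = (-117 + 0)² = (-117)² = 13689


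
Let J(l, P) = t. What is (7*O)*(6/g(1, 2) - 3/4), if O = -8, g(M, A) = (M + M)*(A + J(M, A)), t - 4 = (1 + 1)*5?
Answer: 63/2 ≈ 31.500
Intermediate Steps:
t = 14 (t = 4 + (1 + 1)*5 = 4 + 2*5 = 4 + 10 = 14)
J(l, P) = 14
g(M, A) = 2*M*(14 + A) (g(M, A) = (M + M)*(A + 14) = (2*M)*(14 + A) = 2*M*(14 + A))
(7*O)*(6/g(1, 2) - 3/4) = (7*(-8))*(6/((2*1*(14 + 2))) - 3/4) = -56*(6/((2*1*16)) - 3*¼) = -56*(6/32 - ¾) = -56*(6*(1/32) - ¾) = -56*(3/16 - ¾) = -56*(-9/16) = 63/2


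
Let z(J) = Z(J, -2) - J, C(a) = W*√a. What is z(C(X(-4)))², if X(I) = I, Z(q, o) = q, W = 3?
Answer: 0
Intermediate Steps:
C(a) = 3*√a
z(J) = 0 (z(J) = J - J = 0)
z(C(X(-4)))² = 0² = 0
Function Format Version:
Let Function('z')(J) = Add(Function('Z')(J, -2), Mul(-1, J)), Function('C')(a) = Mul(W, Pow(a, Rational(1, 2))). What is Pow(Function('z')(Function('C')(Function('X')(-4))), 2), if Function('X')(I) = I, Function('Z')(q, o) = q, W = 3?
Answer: 0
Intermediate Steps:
Function('C')(a) = Mul(3, Pow(a, Rational(1, 2)))
Function('z')(J) = 0 (Function('z')(J) = Add(J, Mul(-1, J)) = 0)
Pow(Function('z')(Function('C')(Function('X')(-4))), 2) = Pow(0, 2) = 0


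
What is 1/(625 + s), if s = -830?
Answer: -1/205 ≈ -0.0048781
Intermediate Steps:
1/(625 + s) = 1/(625 - 830) = 1/(-205) = -1/205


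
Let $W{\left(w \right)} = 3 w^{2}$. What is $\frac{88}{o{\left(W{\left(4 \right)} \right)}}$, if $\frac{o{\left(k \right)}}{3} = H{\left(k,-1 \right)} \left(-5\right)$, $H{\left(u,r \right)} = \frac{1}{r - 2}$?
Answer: $\frac{88}{5} \approx 17.6$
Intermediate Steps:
$H{\left(u,r \right)} = \frac{1}{-2 + r}$
$o{\left(k \right)} = 5$ ($o{\left(k \right)} = 3 \frac{1}{-2 - 1} \left(-5\right) = 3 \frac{1}{-3} \left(-5\right) = 3 \left(\left(- \frac{1}{3}\right) \left(-5\right)\right) = 3 \cdot \frac{5}{3} = 5$)
$\frac{88}{o{\left(W{\left(4 \right)} \right)}} = \frac{88}{5}$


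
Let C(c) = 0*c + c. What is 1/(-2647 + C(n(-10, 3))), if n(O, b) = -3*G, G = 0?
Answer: -1/2647 ≈ -0.00037779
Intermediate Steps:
n(O, b) = 0 (n(O, b) = -3*0 = 0)
C(c) = c (C(c) = 0 + c = c)
1/(-2647 + C(n(-10, 3))) = 1/(-2647 + 0) = 1/(-2647) = -1/2647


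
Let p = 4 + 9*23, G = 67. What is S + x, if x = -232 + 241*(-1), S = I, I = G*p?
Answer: 13664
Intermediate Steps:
p = 211 (p = 4 + 207 = 211)
I = 14137 (I = 67*211 = 14137)
S = 14137
x = -473 (x = -232 - 241 = -473)
S + x = 14137 - 473 = 13664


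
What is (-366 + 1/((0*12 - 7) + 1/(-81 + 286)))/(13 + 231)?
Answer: -525049/349896 ≈ -1.5006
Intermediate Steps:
(-366 + 1/((0*12 - 7) + 1/(-81 + 286)))/(13 + 231) = (-366 + 1/((0 - 7) + 1/205))/244 = (-366 + 1/(-7 + 1/205))*(1/244) = (-366 + 1/(-1434/205))*(1/244) = (-366 - 205/1434)*(1/244) = -525049/1434*1/244 = -525049/349896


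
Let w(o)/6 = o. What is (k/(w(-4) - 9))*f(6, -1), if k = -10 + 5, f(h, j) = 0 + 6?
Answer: 10/11 ≈ 0.90909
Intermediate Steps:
w(o) = 6*o
f(h, j) = 6
k = -5
(k/(w(-4) - 9))*f(6, -1) = (-5/(6*(-4) - 9))*6 = (-5/(-24 - 9))*6 = (-5/(-33))*6 = -1/33*(-5)*6 = (5/33)*6 = 10/11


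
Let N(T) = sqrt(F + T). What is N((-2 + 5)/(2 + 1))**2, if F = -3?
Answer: -2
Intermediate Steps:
N(T) = sqrt(-3 + T)
N((-2 + 5)/(2 + 1))**2 = (sqrt(-3 + (-2 + 5)/(2 + 1)))**2 = (sqrt(-3 + 3/3))**2 = (sqrt(-3 + 3*(1/3)))**2 = (sqrt(-3 + 1))**2 = (sqrt(-2))**2 = (I*sqrt(2))**2 = -2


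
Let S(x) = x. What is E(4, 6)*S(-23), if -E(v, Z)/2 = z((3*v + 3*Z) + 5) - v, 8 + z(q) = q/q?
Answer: -506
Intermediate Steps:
z(q) = -7 (z(q) = -8 + q/q = -8 + 1 = -7)
E(v, Z) = 14 + 2*v (E(v, Z) = -2*(-7 - v) = 14 + 2*v)
E(4, 6)*S(-23) = (14 + 2*4)*(-23) = (14 + 8)*(-23) = 22*(-23) = -506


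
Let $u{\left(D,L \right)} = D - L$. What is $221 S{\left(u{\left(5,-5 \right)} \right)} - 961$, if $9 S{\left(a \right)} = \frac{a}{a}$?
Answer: $- \frac{8428}{9} \approx -936.44$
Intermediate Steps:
$S{\left(a \right)} = \frac{1}{9}$ ($S{\left(a \right)} = \frac{a \frac{1}{a}}{9} = \frac{1}{9} \cdot 1 = \frac{1}{9}$)
$221 S{\left(u{\left(5,-5 \right)} \right)} - 961 = 221 \cdot \frac{1}{9} - 961 = \frac{221}{9} - 961 = - \frac{8428}{9}$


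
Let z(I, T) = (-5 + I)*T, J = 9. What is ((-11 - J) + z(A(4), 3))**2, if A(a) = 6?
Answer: 289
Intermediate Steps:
z(I, T) = T*(-5 + I)
((-11 - J) + z(A(4), 3))**2 = ((-11 - 1*9) + 3*(-5 + 6))**2 = ((-11 - 9) + 3*1)**2 = (-20 + 3)**2 = (-17)**2 = 289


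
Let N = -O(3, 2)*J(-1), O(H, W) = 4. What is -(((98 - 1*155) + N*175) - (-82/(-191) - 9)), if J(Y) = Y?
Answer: -124450/191 ≈ -651.57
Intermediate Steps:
N = 4 (N = -4*(-1) = -1*(-4) = 4)
-(((98 - 1*155) + N*175) - (-82/(-191) - 9)) = -(((98 - 1*155) + 4*175) - (-82/(-191) - 9)) = -(((98 - 155) + 700) - (-1/191*(-82) - 9)) = -((-57 + 700) - (82/191 - 9)) = -(643 - 1*(-1637/191)) = -(643 + 1637/191) = -1*124450/191 = -124450/191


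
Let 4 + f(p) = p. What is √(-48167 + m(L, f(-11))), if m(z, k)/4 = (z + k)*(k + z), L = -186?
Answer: √113437 ≈ 336.80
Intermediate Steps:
f(p) = -4 + p
m(z, k) = 4*(k + z)² (m(z, k) = 4*((z + k)*(k + z)) = 4*((k + z)*(k + z)) = 4*(k + z)²)
√(-48167 + m(L, f(-11))) = √(-48167 + 4*((-4 - 11) - 186)²) = √(-48167 + 4*(-15 - 186)²) = √(-48167 + 4*(-201)²) = √(-48167 + 4*40401) = √(-48167 + 161604) = √113437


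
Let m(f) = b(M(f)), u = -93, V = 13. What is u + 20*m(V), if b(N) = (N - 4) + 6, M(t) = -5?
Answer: -153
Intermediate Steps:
b(N) = 2 + N (b(N) = (-4 + N) + 6 = 2 + N)
m(f) = -3 (m(f) = 2 - 5 = -3)
u + 20*m(V) = -93 + 20*(-3) = -93 - 60 = -153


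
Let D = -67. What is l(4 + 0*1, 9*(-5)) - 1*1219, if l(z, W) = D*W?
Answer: 1796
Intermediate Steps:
l(z, W) = -67*W
l(4 + 0*1, 9*(-5)) - 1*1219 = -603*(-5) - 1*1219 = -67*(-45) - 1219 = 3015 - 1219 = 1796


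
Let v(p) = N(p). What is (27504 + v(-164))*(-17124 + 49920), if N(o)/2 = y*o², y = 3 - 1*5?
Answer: -2626303680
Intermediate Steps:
y = -2 (y = 3 - 5 = -2)
N(o) = -4*o² (N(o) = 2*(-2*o²) = -4*o²)
v(p) = -4*p²
(27504 + v(-164))*(-17124 + 49920) = (27504 - 4*(-164)²)*(-17124 + 49920) = (27504 - 4*26896)*32796 = (27504 - 107584)*32796 = -80080*32796 = -2626303680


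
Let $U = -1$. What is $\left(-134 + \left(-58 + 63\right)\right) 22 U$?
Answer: $2838$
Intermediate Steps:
$\left(-134 + \left(-58 + 63\right)\right) 22 U = \left(-134 + \left(-58 + 63\right)\right) 22 \left(-1\right) = \left(-134 + 5\right) \left(-22\right) = \left(-129\right) \left(-22\right) = 2838$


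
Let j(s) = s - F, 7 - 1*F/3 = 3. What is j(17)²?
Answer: 25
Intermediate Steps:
F = 12 (F = 21 - 3*3 = 21 - 9 = 12)
j(s) = -12 + s (j(s) = s - 1*12 = s - 12 = -12 + s)
j(17)² = (-12 + 17)² = 5² = 25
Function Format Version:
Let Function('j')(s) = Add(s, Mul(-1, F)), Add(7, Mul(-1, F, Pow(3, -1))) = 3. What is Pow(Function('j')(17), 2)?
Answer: 25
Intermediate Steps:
F = 12 (F = Add(21, Mul(-3, 3)) = Add(21, -9) = 12)
Function('j')(s) = Add(-12, s) (Function('j')(s) = Add(s, Mul(-1, 12)) = Add(s, -12) = Add(-12, s))
Pow(Function('j')(17), 2) = Pow(Add(-12, 17), 2) = Pow(5, 2) = 25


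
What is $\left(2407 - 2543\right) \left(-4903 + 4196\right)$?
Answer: $96152$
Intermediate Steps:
$\left(2407 - 2543\right) \left(-4903 + 4196\right) = \left(-136\right) \left(-707\right) = 96152$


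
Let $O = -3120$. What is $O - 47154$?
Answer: $-50274$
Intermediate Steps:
$O - 47154 = -3120 - 47154 = -50274$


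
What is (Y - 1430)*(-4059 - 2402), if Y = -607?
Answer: 13161057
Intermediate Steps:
(Y - 1430)*(-4059 - 2402) = (-607 - 1430)*(-4059 - 2402) = -2037*(-6461) = 13161057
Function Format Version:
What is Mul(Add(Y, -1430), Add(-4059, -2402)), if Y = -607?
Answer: 13161057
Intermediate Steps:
Mul(Add(Y, -1430), Add(-4059, -2402)) = Mul(Add(-607, -1430), Add(-4059, -2402)) = Mul(-2037, -6461) = 13161057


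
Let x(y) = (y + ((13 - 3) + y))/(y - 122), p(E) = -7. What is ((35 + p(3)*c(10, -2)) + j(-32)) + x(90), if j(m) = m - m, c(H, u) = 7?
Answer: -319/16 ≈ -19.938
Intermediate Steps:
j(m) = 0
x(y) = (10 + 2*y)/(-122 + y) (x(y) = (y + (10 + y))/(-122 + y) = (10 + 2*y)/(-122 + y))
((35 + p(3)*c(10, -2)) + j(-32)) + x(90) = ((35 - 7*7) + 0) + 2*(5 + 90)/(-122 + 90) = ((35 - 49) + 0) + 2*95/(-32) = (-14 + 0) + 2*(-1/32)*95 = -14 - 95/16 = -319/16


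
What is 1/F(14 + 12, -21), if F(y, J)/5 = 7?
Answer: 1/35 ≈ 0.028571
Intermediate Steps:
F(y, J) = 35 (F(y, J) = 5*7 = 35)
1/F(14 + 12, -21) = 1/35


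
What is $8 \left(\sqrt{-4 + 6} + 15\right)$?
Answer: $120 + 8 \sqrt{2} \approx 131.31$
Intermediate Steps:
$8 \left(\sqrt{-4 + 6} + 15\right) = 8 \left(\sqrt{2} + 15\right) = 8 \left(15 + \sqrt{2}\right) = 120 + 8 \sqrt{2}$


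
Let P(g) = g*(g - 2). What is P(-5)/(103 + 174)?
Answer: 35/277 ≈ 0.12635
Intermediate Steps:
P(g) = g*(-2 + g)
P(-5)/(103 + 174) = (-5*(-2 - 5))/(103 + 174) = (-5*(-7))/277 = (1/277)*35 = 35/277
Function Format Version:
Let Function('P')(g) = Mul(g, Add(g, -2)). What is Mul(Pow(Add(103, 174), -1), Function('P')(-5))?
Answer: Rational(35, 277) ≈ 0.12635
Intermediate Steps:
Function('P')(g) = Mul(g, Add(-2, g))
Mul(Pow(Add(103, 174), -1), Function('P')(-5)) = Mul(Pow(Add(103, 174), -1), Mul(-5, Add(-2, -5))) = Mul(Pow(277, -1), Mul(-5, -7)) = Mul(Rational(1, 277), 35) = Rational(35, 277)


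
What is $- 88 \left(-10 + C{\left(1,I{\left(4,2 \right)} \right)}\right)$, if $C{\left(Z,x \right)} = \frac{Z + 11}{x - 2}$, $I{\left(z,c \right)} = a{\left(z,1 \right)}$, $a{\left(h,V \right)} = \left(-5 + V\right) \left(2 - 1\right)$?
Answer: $1056$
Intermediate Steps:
$a{\left(h,V \right)} = -5 + V$ ($a{\left(h,V \right)} = \left(-5 + V\right) 1 = -5 + V$)
$I{\left(z,c \right)} = -4$ ($I{\left(z,c \right)} = -5 + 1 = -4$)
$C{\left(Z,x \right)} = \frac{11 + Z}{-2 + x}$
$- 88 \left(-10 + C{\left(1,I{\left(4,2 \right)} \right)}\right) = - 88 \left(-10 + \frac{11 + 1}{-2 - 4}\right) = - 88 \left(-10 + \frac{1}{-6} \cdot 12\right) = - 88 \left(-10 - 2\right) = \left(-88\right) \left(-12\right) = 1056$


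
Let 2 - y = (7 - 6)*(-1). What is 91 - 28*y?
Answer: 7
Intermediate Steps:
y = 3 (y = 2 - (7 - 6)*(-1) = 2 - (-1) = 2 - 1*(-1) = 2 + 1 = 3)
91 - 28*y = 91 - 28*3 = 91 - 84 = 7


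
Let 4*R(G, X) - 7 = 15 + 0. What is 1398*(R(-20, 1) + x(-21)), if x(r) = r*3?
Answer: -80385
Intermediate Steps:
x(r) = 3*r
R(G, X) = 11/2 (R(G, X) = 7/4 + (15 + 0)/4 = 7/4 + (¼)*15 = 7/4 + 15/4 = 11/2)
1398*(R(-20, 1) + x(-21)) = 1398*(11/2 + 3*(-21)) = 1398*(11/2 - 63) = 1398*(-115/2) = -80385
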